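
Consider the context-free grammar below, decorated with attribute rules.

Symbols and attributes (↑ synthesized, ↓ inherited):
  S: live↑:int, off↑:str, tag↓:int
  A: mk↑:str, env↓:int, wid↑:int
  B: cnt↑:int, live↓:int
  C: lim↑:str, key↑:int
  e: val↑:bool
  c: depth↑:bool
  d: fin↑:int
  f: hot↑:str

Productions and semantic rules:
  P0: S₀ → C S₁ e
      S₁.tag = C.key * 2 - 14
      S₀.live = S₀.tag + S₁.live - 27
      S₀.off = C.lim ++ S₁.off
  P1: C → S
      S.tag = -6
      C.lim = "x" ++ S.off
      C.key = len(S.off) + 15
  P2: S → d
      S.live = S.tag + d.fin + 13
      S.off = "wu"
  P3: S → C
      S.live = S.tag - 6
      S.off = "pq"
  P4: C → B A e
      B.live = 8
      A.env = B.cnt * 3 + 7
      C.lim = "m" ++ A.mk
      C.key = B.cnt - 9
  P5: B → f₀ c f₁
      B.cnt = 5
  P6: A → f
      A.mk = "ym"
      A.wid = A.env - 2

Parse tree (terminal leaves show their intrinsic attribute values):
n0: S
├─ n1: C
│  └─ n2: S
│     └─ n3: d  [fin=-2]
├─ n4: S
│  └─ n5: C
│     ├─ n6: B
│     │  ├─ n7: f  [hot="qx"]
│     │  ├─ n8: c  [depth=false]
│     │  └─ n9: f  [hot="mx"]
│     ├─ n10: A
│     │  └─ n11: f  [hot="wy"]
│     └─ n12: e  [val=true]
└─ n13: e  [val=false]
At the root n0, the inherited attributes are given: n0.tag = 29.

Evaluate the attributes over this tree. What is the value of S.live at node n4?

1. n0.tag = 29  [given at root]
2. n2.tag = -6  [-6]
3. n3.fin = -2  [terminal]
4. n2.live = 5  [S.tag + d.fin + 13]
5. n2.off = "wu"  ["wu"]
6. n1.lim = "xwu"  ["x" ++ S.off]
7. n1.key = 17  [len(S.off) + 15]
8. n4.tag = 20  [C.key * 2 - 14]
9. n6.live = 8  [8]
10. n7.hot = "qx"  [terminal]
11. n8.depth = false  [terminal]
12. n9.hot = "mx"  [terminal]
13. n6.cnt = 5  [5]
14. n10.env = 22  [B.cnt * 3 + 7]
15. n11.hot = "wy"  [terminal]
16. n10.mk = "ym"  ["ym"]
17. n10.wid = 20  [A.env - 2]
18. n12.val = true  [terminal]
19. n5.lim = "mym"  ["m" ++ A.mk]
20. n5.key = -4  [B.cnt - 9]
21. n4.live = 14  [S.tag - 6]
22. n4.off = "pq"  ["pq"]
23. n13.val = false  [terminal]
24. n0.live = 16  [S₀.tag + S₁.live - 27]
25. n0.off = "xwupq"  [C.lim ++ S₁.off]

14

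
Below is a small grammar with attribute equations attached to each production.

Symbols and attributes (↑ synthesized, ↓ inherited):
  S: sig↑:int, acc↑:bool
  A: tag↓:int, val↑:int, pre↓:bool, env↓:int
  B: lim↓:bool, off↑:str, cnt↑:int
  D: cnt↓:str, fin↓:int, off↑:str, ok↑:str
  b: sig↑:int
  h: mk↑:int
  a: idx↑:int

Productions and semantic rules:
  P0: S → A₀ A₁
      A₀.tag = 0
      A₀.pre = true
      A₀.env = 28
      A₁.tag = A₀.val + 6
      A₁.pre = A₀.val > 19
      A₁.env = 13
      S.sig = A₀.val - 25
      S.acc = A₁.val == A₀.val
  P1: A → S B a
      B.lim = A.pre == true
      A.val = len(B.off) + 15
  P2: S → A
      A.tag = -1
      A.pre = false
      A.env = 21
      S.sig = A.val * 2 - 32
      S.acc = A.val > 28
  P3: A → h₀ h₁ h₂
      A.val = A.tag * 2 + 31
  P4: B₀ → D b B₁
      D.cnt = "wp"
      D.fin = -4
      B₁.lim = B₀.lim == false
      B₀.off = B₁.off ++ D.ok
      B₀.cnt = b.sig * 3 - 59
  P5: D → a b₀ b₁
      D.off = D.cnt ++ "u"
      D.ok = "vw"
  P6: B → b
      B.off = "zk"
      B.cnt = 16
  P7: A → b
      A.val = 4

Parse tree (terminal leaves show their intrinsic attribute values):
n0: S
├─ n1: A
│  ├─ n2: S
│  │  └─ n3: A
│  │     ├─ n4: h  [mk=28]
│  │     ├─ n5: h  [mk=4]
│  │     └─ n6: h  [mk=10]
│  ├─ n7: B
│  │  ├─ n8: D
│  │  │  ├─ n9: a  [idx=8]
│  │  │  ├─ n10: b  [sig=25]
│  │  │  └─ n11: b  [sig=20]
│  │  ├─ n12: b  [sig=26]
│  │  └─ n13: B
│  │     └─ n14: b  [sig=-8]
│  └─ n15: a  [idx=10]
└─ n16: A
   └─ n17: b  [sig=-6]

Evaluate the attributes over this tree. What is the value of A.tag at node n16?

1. n1.tag = 0  [0]
2. n1.pre = true  [true]
3. n1.env = 28  [28]
4. n3.tag = -1  [-1]
5. n3.pre = false  [false]
6. n3.env = 21  [21]
7. n4.mk = 28  [terminal]
8. n5.mk = 4  [terminal]
9. n6.mk = 10  [terminal]
10. n3.val = 29  [A.tag * 2 + 31]
11. n2.sig = 26  [A.val * 2 - 32]
12. n2.acc = true  [A.val > 28]
13. n7.lim = true  [A.pre == true]
14. n8.cnt = "wp"  ["wp"]
15. n8.fin = -4  [-4]
16. n9.idx = 8  [terminal]
17. n10.sig = 25  [terminal]
18. n11.sig = 20  [terminal]
19. n8.off = "wpu"  [D.cnt ++ "u"]
20. n8.ok = "vw"  ["vw"]
21. n12.sig = 26  [terminal]
22. n13.lim = false  [B₀.lim == false]
23. n14.sig = -8  [terminal]
24. n13.off = "zk"  ["zk"]
25. n13.cnt = 16  [16]
26. n7.off = "zkvw"  [B₁.off ++ D.ok]
27. n7.cnt = 19  [b.sig * 3 - 59]
28. n15.idx = 10  [terminal]
29. n1.val = 19  [len(B.off) + 15]
30. n16.tag = 25  [A₀.val + 6]
31. n16.pre = false  [A₀.val > 19]
32. n16.env = 13  [13]
33. n17.sig = -6  [terminal]
34. n16.val = 4  [4]
35. n0.sig = -6  [A₀.val - 25]
36. n0.acc = false  [A₁.val == A₀.val]

25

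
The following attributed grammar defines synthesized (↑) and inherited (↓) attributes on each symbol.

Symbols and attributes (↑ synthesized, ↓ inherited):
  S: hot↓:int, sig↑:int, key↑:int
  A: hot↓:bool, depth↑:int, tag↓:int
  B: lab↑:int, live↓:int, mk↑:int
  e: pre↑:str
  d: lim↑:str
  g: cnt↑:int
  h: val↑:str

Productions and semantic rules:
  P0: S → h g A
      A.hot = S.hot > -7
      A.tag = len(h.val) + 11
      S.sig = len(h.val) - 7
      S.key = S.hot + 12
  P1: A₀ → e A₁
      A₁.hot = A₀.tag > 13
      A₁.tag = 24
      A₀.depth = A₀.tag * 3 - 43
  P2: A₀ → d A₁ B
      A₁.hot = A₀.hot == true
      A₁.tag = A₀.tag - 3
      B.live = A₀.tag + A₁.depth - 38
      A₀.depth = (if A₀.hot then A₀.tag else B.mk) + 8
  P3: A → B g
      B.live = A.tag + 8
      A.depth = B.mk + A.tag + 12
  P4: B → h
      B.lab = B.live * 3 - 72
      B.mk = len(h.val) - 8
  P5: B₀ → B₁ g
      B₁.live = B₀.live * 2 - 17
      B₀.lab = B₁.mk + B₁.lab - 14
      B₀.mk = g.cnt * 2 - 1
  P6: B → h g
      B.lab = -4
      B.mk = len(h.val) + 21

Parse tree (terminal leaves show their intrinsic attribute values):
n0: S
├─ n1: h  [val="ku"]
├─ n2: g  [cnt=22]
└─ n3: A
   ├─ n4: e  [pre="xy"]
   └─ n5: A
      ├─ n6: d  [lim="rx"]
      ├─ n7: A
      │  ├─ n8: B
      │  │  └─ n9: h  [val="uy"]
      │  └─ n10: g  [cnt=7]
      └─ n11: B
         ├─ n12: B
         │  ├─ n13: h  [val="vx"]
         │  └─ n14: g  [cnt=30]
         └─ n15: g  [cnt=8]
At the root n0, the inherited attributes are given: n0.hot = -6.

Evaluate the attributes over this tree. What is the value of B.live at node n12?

1. n0.hot = -6  [given at root]
2. n1.val = "ku"  [terminal]
3. n2.cnt = 22  [terminal]
4. n3.hot = true  [S.hot > -7]
5. n3.tag = 13  [len(h.val) + 11]
6. n4.pre = "xy"  [terminal]
7. n5.hot = false  [A₀.tag > 13]
8. n5.tag = 24  [24]
9. n6.lim = "rx"  [terminal]
10. n7.hot = false  [A₀.hot == true]
11. n7.tag = 21  [A₀.tag - 3]
12. n8.live = 29  [A.tag + 8]
13. n9.val = "uy"  [terminal]
14. n8.lab = 15  [B.live * 3 - 72]
15. n8.mk = -6  [len(h.val) - 8]
16. n10.cnt = 7  [terminal]
17. n7.depth = 27  [B.mk + A.tag + 12]
18. n11.live = 13  [A₀.tag + A₁.depth - 38]
19. n12.live = 9  [B₀.live * 2 - 17]
20. n13.val = "vx"  [terminal]
21. n14.cnt = 30  [terminal]
22. n12.lab = -4  [-4]
23. n12.mk = 23  [len(h.val) + 21]
24. n15.cnt = 8  [terminal]
25. n11.lab = 5  [B₁.mk + B₁.lab - 14]
26. n11.mk = 15  [g.cnt * 2 - 1]
27. n5.depth = 23  [(if A₀.hot then A₀.tag else B.mk) + 8]
28. n3.depth = -4  [A₀.tag * 3 - 43]
29. n0.sig = -5  [len(h.val) - 7]
30. n0.key = 6  [S.hot + 12]

9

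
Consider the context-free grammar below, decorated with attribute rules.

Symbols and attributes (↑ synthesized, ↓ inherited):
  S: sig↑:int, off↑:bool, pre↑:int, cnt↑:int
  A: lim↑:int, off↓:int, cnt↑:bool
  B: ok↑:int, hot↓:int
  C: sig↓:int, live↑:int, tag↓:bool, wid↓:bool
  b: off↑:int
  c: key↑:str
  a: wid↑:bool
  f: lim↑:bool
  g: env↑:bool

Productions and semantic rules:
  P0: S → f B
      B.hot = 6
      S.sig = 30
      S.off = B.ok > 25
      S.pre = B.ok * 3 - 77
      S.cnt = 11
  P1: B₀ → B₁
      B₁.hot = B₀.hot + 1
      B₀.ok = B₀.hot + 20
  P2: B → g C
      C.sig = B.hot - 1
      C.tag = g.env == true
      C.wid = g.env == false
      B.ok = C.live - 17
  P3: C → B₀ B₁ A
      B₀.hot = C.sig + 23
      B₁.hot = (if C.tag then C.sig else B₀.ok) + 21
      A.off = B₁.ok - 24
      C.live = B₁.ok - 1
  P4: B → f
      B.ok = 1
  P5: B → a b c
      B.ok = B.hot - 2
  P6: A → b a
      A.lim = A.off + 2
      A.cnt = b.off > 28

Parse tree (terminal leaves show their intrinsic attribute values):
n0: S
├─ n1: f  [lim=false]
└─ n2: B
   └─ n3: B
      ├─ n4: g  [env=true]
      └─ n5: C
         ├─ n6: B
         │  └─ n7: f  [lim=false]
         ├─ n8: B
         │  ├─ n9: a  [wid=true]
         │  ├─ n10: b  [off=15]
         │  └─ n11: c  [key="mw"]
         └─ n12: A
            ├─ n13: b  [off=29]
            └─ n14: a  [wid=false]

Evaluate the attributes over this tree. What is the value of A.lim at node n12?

3

1. n1.lim = false  [terminal]
2. n2.hot = 6  [6]
3. n3.hot = 7  [B₀.hot + 1]
4. n4.env = true  [terminal]
5. n5.sig = 6  [B.hot - 1]
6. n5.tag = true  [g.env == true]
7. n5.wid = false  [g.env == false]
8. n6.hot = 29  [C.sig + 23]
9. n7.lim = false  [terminal]
10. n6.ok = 1  [1]
11. n8.hot = 27  [(if C.tag then C.sig else B₀.ok) + 21]
12. n9.wid = true  [terminal]
13. n10.off = 15  [terminal]
14. n11.key = "mw"  [terminal]
15. n8.ok = 25  [B.hot - 2]
16. n12.off = 1  [B₁.ok - 24]
17. n13.off = 29  [terminal]
18. n14.wid = false  [terminal]
19. n12.lim = 3  [A.off + 2]
20. n12.cnt = true  [b.off > 28]
21. n5.live = 24  [B₁.ok - 1]
22. n3.ok = 7  [C.live - 17]
23. n2.ok = 26  [B₀.hot + 20]
24. n0.sig = 30  [30]
25. n0.off = true  [B.ok > 25]
26. n0.pre = 1  [B.ok * 3 - 77]
27. n0.cnt = 11  [11]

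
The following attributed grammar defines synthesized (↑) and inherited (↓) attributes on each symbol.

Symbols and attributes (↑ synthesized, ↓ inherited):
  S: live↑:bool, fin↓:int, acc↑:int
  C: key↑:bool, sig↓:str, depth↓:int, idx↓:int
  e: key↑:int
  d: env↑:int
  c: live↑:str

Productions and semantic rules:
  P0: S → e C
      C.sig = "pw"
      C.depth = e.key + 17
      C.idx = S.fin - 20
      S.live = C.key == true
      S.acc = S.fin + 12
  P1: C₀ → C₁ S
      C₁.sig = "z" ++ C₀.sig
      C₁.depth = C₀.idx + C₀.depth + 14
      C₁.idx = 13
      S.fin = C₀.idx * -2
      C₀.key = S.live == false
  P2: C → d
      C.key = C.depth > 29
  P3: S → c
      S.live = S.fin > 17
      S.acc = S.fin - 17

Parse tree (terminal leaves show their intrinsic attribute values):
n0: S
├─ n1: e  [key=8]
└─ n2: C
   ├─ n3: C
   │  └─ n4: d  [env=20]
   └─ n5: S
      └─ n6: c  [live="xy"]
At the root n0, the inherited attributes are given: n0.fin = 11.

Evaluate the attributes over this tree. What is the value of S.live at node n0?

false

1. n0.fin = 11  [given at root]
2. n1.key = 8  [terminal]
3. n2.sig = "pw"  ["pw"]
4. n2.depth = 25  [e.key + 17]
5. n2.idx = -9  [S.fin - 20]
6. n3.sig = "zpw"  ["z" ++ C₀.sig]
7. n3.depth = 30  [C₀.idx + C₀.depth + 14]
8. n3.idx = 13  [13]
9. n4.env = 20  [terminal]
10. n3.key = true  [C.depth > 29]
11. n5.fin = 18  [C₀.idx * -2]
12. n6.live = "xy"  [terminal]
13. n5.live = true  [S.fin > 17]
14. n5.acc = 1  [S.fin - 17]
15. n2.key = false  [S.live == false]
16. n0.live = false  [C.key == true]
17. n0.acc = 23  [S.fin + 12]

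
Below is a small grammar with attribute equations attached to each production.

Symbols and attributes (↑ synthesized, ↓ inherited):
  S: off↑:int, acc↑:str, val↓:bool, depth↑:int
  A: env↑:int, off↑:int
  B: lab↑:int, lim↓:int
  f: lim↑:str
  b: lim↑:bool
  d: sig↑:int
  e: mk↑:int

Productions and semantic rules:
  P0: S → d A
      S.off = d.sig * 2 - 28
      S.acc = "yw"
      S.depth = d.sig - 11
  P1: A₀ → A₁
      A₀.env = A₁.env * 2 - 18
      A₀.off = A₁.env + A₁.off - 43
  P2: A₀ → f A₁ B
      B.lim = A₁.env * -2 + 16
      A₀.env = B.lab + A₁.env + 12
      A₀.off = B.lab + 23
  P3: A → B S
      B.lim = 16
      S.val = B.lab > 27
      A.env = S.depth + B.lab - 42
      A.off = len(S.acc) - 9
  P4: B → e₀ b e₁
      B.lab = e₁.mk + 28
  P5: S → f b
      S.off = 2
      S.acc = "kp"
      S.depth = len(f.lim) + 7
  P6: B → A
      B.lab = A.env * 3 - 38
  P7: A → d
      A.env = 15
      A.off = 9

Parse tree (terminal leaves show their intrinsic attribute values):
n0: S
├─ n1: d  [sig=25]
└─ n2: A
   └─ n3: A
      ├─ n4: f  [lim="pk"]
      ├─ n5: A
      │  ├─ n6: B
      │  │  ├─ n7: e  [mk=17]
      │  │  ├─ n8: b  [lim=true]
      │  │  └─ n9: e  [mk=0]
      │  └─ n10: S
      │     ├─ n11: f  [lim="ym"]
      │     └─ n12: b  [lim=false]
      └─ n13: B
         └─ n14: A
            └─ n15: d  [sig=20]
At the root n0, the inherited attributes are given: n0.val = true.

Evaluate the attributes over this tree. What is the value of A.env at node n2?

1. n0.val = true  [given at root]
2. n1.sig = 25  [terminal]
3. n4.lim = "pk"  [terminal]
4. n6.lim = 16  [16]
5. n7.mk = 17  [terminal]
6. n8.lim = true  [terminal]
7. n9.mk = 0  [terminal]
8. n6.lab = 28  [e₁.mk + 28]
9. n10.val = true  [B.lab > 27]
10. n11.lim = "ym"  [terminal]
11. n12.lim = false  [terminal]
12. n10.off = 2  [2]
13. n10.acc = "kp"  ["kp"]
14. n10.depth = 9  [len(f.lim) + 7]
15. n5.env = -5  [S.depth + B.lab - 42]
16. n5.off = -7  [len(S.acc) - 9]
17. n13.lim = 26  [A₁.env * -2 + 16]
18. n15.sig = 20  [terminal]
19. n14.env = 15  [15]
20. n14.off = 9  [9]
21. n13.lab = 7  [A.env * 3 - 38]
22. n3.env = 14  [B.lab + A₁.env + 12]
23. n3.off = 30  [B.lab + 23]
24. n2.env = 10  [A₁.env * 2 - 18]
25. n2.off = 1  [A₁.env + A₁.off - 43]
26. n0.off = 22  [d.sig * 2 - 28]
27. n0.acc = "yw"  ["yw"]
28. n0.depth = 14  [d.sig - 11]

10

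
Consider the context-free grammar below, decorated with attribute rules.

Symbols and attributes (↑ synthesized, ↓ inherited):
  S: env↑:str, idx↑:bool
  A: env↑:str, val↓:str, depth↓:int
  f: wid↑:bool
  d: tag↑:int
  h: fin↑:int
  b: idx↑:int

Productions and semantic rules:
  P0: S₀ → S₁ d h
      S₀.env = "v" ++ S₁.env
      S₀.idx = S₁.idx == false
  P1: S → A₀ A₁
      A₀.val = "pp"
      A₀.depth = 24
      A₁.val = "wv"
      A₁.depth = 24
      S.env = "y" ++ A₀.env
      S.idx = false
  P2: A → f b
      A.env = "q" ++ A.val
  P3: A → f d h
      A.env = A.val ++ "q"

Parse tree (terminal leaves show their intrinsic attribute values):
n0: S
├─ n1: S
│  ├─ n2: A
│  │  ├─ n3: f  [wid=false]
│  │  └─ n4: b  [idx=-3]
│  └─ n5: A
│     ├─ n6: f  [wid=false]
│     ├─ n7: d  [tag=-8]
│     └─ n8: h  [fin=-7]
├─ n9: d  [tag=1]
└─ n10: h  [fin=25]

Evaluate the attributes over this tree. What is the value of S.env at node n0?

"vyqpp"

1. n2.val = "pp"  ["pp"]
2. n2.depth = 24  [24]
3. n3.wid = false  [terminal]
4. n4.idx = -3  [terminal]
5. n2.env = "qpp"  ["q" ++ A.val]
6. n5.val = "wv"  ["wv"]
7. n5.depth = 24  [24]
8. n6.wid = false  [terminal]
9. n7.tag = -8  [terminal]
10. n8.fin = -7  [terminal]
11. n5.env = "wvq"  [A.val ++ "q"]
12. n1.env = "yqpp"  ["y" ++ A₀.env]
13. n1.idx = false  [false]
14. n9.tag = 1  [terminal]
15. n10.fin = 25  [terminal]
16. n0.env = "vyqpp"  ["v" ++ S₁.env]
17. n0.idx = true  [S₁.idx == false]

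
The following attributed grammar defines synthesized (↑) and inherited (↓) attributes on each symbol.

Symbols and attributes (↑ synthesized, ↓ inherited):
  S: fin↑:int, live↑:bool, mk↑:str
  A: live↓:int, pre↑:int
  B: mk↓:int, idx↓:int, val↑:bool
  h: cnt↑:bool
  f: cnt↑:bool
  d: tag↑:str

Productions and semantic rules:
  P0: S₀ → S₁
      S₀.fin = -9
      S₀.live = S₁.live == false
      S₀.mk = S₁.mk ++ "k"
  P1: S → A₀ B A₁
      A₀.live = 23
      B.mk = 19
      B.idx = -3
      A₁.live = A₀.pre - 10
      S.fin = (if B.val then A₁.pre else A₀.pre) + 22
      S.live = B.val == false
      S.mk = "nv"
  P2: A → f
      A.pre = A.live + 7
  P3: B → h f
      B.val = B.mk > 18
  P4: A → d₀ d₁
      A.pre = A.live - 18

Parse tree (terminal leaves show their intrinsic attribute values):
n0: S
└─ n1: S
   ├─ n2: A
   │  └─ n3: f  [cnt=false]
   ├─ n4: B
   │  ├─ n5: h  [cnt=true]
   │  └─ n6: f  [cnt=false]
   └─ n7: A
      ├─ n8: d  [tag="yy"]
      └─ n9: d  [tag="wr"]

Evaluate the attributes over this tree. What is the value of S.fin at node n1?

24

1. n2.live = 23  [23]
2. n3.cnt = false  [terminal]
3. n2.pre = 30  [A.live + 7]
4. n4.mk = 19  [19]
5. n4.idx = -3  [-3]
6. n5.cnt = true  [terminal]
7. n6.cnt = false  [terminal]
8. n4.val = true  [B.mk > 18]
9. n7.live = 20  [A₀.pre - 10]
10. n8.tag = "yy"  [terminal]
11. n9.tag = "wr"  [terminal]
12. n7.pre = 2  [A.live - 18]
13. n1.fin = 24  [(if B.val then A₁.pre else A₀.pre) + 22]
14. n1.live = false  [B.val == false]
15. n1.mk = "nv"  ["nv"]
16. n0.fin = -9  [-9]
17. n0.live = true  [S₁.live == false]
18. n0.mk = "nvk"  [S₁.mk ++ "k"]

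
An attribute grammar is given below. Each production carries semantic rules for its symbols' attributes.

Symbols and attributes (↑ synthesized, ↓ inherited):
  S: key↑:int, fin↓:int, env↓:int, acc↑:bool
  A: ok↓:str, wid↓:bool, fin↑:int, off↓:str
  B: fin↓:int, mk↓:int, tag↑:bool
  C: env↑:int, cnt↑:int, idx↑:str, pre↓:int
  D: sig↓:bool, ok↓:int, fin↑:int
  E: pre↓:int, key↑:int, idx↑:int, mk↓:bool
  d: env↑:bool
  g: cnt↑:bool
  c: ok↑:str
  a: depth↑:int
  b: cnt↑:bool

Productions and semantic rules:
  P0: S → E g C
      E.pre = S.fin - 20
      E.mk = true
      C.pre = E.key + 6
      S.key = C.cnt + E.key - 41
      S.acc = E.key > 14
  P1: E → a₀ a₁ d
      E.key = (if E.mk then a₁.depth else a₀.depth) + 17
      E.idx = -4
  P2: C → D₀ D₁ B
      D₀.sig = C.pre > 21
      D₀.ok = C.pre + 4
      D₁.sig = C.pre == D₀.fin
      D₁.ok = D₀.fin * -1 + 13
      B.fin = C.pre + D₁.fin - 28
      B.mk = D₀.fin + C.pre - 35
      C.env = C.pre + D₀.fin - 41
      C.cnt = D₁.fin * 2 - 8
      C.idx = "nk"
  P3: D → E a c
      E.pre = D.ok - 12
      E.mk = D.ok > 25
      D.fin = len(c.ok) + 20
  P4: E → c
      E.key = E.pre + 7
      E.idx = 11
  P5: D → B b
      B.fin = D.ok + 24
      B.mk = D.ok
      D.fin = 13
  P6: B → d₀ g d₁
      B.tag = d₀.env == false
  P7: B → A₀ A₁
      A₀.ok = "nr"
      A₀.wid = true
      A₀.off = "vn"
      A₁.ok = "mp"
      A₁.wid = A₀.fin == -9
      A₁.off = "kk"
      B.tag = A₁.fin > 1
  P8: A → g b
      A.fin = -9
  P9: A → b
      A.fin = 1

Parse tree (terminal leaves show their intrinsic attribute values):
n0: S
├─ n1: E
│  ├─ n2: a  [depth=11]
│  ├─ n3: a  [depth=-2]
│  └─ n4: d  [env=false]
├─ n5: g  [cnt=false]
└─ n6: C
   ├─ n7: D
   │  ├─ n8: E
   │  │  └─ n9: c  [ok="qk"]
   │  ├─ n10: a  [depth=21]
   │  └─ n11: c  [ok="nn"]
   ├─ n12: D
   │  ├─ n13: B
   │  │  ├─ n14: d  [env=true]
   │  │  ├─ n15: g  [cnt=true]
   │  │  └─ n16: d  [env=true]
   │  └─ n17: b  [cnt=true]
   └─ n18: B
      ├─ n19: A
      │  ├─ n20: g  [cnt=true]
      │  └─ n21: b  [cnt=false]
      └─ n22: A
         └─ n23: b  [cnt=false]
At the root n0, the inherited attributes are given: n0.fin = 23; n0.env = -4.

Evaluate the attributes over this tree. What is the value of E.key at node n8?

1. n0.fin = 23  [given at root]
2. n0.env = -4  [given at root]
3. n1.pre = 3  [S.fin - 20]
4. n1.mk = true  [true]
5. n2.depth = 11  [terminal]
6. n3.depth = -2  [terminal]
7. n4.env = false  [terminal]
8. n1.key = 15  [(if E.mk then a₁.depth else a₀.depth) + 17]
9. n1.idx = -4  [-4]
10. n5.cnt = false  [terminal]
11. n6.pre = 21  [E.key + 6]
12. n7.sig = false  [C.pre > 21]
13. n7.ok = 25  [C.pre + 4]
14. n8.pre = 13  [D.ok - 12]
15. n8.mk = false  [D.ok > 25]
16. n9.ok = "qk"  [terminal]
17. n8.key = 20  [E.pre + 7]
18. n8.idx = 11  [11]
19. n10.depth = 21  [terminal]
20. n11.ok = "nn"  [terminal]
21. n7.fin = 22  [len(c.ok) + 20]
22. n12.sig = false  [C.pre == D₀.fin]
23. n12.ok = -9  [D₀.fin * -1 + 13]
24. n13.fin = 15  [D.ok + 24]
25. n13.mk = -9  [D.ok]
26. n14.env = true  [terminal]
27. n15.cnt = true  [terminal]
28. n16.env = true  [terminal]
29. n13.tag = false  [d₀.env == false]
30. n17.cnt = true  [terminal]
31. n12.fin = 13  [13]
32. n18.fin = 6  [C.pre + D₁.fin - 28]
33. n18.mk = 8  [D₀.fin + C.pre - 35]
34. n19.ok = "nr"  ["nr"]
35. n19.wid = true  [true]
36. n19.off = "vn"  ["vn"]
37. n20.cnt = true  [terminal]
38. n21.cnt = false  [terminal]
39. n19.fin = -9  [-9]
40. n22.ok = "mp"  ["mp"]
41. n22.wid = true  [A₀.fin == -9]
42. n22.off = "kk"  ["kk"]
43. n23.cnt = false  [terminal]
44. n22.fin = 1  [1]
45. n18.tag = false  [A₁.fin > 1]
46. n6.env = 2  [C.pre + D₀.fin - 41]
47. n6.cnt = 18  [D₁.fin * 2 - 8]
48. n6.idx = "nk"  ["nk"]
49. n0.key = -8  [C.cnt + E.key - 41]
50. n0.acc = true  [E.key > 14]

20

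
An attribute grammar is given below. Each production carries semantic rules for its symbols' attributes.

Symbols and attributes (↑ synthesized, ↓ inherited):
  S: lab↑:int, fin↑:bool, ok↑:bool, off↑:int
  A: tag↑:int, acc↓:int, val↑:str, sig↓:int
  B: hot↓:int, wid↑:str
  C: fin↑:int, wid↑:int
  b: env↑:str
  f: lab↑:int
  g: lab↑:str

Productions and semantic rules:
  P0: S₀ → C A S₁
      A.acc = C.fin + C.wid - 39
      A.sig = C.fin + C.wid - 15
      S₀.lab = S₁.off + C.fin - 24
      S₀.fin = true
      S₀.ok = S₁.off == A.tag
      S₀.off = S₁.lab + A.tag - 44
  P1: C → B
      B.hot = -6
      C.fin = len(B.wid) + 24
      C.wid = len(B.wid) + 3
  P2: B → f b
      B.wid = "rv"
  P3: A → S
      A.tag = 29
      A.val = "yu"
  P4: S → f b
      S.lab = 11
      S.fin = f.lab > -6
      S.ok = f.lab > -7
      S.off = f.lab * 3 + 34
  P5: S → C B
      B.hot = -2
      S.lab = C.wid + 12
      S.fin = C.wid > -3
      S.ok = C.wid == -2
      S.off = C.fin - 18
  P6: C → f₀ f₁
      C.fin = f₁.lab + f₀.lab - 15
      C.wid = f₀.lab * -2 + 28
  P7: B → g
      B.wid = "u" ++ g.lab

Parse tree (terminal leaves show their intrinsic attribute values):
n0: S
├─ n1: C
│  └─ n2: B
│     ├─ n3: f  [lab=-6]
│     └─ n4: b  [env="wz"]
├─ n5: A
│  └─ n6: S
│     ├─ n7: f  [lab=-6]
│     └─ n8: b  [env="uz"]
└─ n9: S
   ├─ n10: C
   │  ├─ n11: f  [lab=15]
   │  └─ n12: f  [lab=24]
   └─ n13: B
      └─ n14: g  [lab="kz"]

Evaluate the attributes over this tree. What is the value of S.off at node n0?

1. n2.hot = -6  [-6]
2. n3.lab = -6  [terminal]
3. n4.env = "wz"  [terminal]
4. n2.wid = "rv"  ["rv"]
5. n1.fin = 26  [len(B.wid) + 24]
6. n1.wid = 5  [len(B.wid) + 3]
7. n5.acc = -8  [C.fin + C.wid - 39]
8. n5.sig = 16  [C.fin + C.wid - 15]
9. n7.lab = -6  [terminal]
10. n8.env = "uz"  [terminal]
11. n6.lab = 11  [11]
12. n6.fin = false  [f.lab > -6]
13. n6.ok = true  [f.lab > -7]
14. n6.off = 16  [f.lab * 3 + 34]
15. n5.tag = 29  [29]
16. n5.val = "yu"  ["yu"]
17. n11.lab = 15  [terminal]
18. n12.lab = 24  [terminal]
19. n10.fin = 24  [f₁.lab + f₀.lab - 15]
20. n10.wid = -2  [f₀.lab * -2 + 28]
21. n13.hot = -2  [-2]
22. n14.lab = "kz"  [terminal]
23. n13.wid = "ukz"  ["u" ++ g.lab]
24. n9.lab = 10  [C.wid + 12]
25. n9.fin = true  [C.wid > -3]
26. n9.ok = true  [C.wid == -2]
27. n9.off = 6  [C.fin - 18]
28. n0.lab = 8  [S₁.off + C.fin - 24]
29. n0.fin = true  [true]
30. n0.ok = false  [S₁.off == A.tag]
31. n0.off = -5  [S₁.lab + A.tag - 44]

-5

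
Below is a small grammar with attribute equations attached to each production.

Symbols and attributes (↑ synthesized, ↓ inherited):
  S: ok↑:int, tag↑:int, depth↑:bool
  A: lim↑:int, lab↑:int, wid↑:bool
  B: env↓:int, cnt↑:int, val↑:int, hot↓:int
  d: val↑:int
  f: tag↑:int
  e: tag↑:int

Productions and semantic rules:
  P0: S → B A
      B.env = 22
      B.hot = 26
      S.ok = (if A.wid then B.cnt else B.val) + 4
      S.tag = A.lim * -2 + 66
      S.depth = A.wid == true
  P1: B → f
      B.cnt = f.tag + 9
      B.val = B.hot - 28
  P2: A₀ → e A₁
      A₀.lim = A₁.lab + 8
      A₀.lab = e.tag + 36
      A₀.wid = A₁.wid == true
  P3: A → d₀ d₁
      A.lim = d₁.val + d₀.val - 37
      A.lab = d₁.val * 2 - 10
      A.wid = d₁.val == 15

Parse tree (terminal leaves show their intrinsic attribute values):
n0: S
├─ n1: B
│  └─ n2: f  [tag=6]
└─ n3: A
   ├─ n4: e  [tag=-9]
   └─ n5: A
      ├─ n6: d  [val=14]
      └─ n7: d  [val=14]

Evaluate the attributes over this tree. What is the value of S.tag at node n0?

14

1. n1.env = 22  [22]
2. n1.hot = 26  [26]
3. n2.tag = 6  [terminal]
4. n1.cnt = 15  [f.tag + 9]
5. n1.val = -2  [B.hot - 28]
6. n4.tag = -9  [terminal]
7. n6.val = 14  [terminal]
8. n7.val = 14  [terminal]
9. n5.lim = -9  [d₁.val + d₀.val - 37]
10. n5.lab = 18  [d₁.val * 2 - 10]
11. n5.wid = false  [d₁.val == 15]
12. n3.lim = 26  [A₁.lab + 8]
13. n3.lab = 27  [e.tag + 36]
14. n3.wid = false  [A₁.wid == true]
15. n0.ok = 2  [(if A.wid then B.cnt else B.val) + 4]
16. n0.tag = 14  [A.lim * -2 + 66]
17. n0.depth = false  [A.wid == true]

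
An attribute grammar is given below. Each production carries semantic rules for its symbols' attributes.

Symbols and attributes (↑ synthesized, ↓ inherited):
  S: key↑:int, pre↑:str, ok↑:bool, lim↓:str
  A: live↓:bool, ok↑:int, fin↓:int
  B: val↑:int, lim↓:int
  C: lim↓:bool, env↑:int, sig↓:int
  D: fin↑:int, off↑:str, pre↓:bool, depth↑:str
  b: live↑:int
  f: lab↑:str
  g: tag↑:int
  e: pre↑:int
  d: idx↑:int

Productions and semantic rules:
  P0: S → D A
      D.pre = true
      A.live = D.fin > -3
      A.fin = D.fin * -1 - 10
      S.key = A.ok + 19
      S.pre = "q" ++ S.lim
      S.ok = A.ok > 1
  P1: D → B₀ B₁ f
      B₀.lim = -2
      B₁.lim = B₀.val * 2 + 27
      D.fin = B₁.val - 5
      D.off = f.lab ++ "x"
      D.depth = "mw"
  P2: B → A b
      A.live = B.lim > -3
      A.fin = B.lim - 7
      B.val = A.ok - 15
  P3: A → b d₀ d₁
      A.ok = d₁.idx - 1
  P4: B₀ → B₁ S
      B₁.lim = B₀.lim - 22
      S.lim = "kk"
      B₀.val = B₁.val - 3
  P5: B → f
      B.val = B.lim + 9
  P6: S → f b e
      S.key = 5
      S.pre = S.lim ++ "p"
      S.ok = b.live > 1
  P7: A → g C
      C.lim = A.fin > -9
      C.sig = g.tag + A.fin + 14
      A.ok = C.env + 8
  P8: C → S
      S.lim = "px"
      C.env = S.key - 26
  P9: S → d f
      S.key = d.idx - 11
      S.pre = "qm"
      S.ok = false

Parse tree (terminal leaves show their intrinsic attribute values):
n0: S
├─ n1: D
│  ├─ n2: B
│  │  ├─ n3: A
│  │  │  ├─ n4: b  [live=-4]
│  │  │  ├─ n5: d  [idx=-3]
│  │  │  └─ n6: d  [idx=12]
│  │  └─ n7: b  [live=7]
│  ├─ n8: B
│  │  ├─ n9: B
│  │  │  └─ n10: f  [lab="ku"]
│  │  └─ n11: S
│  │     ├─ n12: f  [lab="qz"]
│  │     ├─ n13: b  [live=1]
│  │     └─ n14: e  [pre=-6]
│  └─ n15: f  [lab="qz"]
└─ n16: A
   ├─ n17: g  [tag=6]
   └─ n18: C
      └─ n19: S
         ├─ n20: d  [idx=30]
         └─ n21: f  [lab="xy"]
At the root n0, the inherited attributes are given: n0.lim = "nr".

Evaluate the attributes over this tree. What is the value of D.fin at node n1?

1. n0.lim = "nr"  [given at root]
2. n1.pre = true  [true]
3. n2.lim = -2  [-2]
4. n3.live = true  [B.lim > -3]
5. n3.fin = -9  [B.lim - 7]
6. n4.live = -4  [terminal]
7. n5.idx = -3  [terminal]
8. n6.idx = 12  [terminal]
9. n3.ok = 11  [d₁.idx - 1]
10. n7.live = 7  [terminal]
11. n2.val = -4  [A.ok - 15]
12. n8.lim = 19  [B₀.val * 2 + 27]
13. n9.lim = -3  [B₀.lim - 22]
14. n10.lab = "ku"  [terminal]
15. n9.val = 6  [B.lim + 9]
16. n11.lim = "kk"  ["kk"]
17. n12.lab = "qz"  [terminal]
18. n13.live = 1  [terminal]
19. n14.pre = -6  [terminal]
20. n11.key = 5  [5]
21. n11.pre = "kkp"  [S.lim ++ "p"]
22. n11.ok = false  [b.live > 1]
23. n8.val = 3  [B₁.val - 3]
24. n15.lab = "qz"  [terminal]
25. n1.fin = -2  [B₁.val - 5]
26. n1.off = "qzx"  [f.lab ++ "x"]
27. n1.depth = "mw"  ["mw"]
28. n16.live = true  [D.fin > -3]
29. n16.fin = -8  [D.fin * -1 - 10]
30. n17.tag = 6  [terminal]
31. n18.lim = true  [A.fin > -9]
32. n18.sig = 12  [g.tag + A.fin + 14]
33. n19.lim = "px"  ["px"]
34. n20.idx = 30  [terminal]
35. n21.lab = "xy"  [terminal]
36. n19.key = 19  [d.idx - 11]
37. n19.pre = "qm"  ["qm"]
38. n19.ok = false  [false]
39. n18.env = -7  [S.key - 26]
40. n16.ok = 1  [C.env + 8]
41. n0.key = 20  [A.ok + 19]
42. n0.pre = "qnr"  ["q" ++ S.lim]
43. n0.ok = false  [A.ok > 1]

-2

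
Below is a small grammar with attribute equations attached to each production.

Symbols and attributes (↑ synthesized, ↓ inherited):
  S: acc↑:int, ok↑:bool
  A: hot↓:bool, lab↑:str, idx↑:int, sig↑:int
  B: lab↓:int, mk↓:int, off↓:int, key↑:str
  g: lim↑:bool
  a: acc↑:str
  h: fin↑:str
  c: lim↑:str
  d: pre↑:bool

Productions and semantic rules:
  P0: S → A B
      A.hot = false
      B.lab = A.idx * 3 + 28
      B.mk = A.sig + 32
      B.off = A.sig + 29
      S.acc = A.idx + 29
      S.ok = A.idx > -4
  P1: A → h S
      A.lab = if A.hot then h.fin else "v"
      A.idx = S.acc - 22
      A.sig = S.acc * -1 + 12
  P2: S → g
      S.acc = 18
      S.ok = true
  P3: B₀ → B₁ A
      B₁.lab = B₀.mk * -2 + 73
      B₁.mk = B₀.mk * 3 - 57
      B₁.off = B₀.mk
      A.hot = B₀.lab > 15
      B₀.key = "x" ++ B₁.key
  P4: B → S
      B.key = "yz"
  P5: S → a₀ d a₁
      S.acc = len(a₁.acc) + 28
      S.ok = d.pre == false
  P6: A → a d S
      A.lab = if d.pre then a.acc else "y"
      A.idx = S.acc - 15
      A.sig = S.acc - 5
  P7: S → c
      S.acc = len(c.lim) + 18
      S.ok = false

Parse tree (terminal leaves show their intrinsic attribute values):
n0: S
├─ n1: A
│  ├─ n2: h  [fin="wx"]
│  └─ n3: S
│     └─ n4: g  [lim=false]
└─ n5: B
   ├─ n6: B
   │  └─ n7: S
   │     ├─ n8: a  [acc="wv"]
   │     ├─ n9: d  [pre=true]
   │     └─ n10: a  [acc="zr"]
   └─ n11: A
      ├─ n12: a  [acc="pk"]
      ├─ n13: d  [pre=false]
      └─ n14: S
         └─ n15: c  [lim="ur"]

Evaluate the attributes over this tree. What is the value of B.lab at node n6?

21

1. n1.hot = false  [false]
2. n2.fin = "wx"  [terminal]
3. n4.lim = false  [terminal]
4. n3.acc = 18  [18]
5. n3.ok = true  [true]
6. n1.lab = "v"  [if A.hot then h.fin else "v"]
7. n1.idx = -4  [S.acc - 22]
8. n1.sig = -6  [S.acc * -1 + 12]
9. n5.lab = 16  [A.idx * 3 + 28]
10. n5.mk = 26  [A.sig + 32]
11. n5.off = 23  [A.sig + 29]
12. n6.lab = 21  [B₀.mk * -2 + 73]
13. n6.mk = 21  [B₀.mk * 3 - 57]
14. n6.off = 26  [B₀.mk]
15. n8.acc = "wv"  [terminal]
16. n9.pre = true  [terminal]
17. n10.acc = "zr"  [terminal]
18. n7.acc = 30  [len(a₁.acc) + 28]
19. n7.ok = false  [d.pre == false]
20. n6.key = "yz"  ["yz"]
21. n11.hot = true  [B₀.lab > 15]
22. n12.acc = "pk"  [terminal]
23. n13.pre = false  [terminal]
24. n15.lim = "ur"  [terminal]
25. n14.acc = 20  [len(c.lim) + 18]
26. n14.ok = false  [false]
27. n11.lab = "y"  [if d.pre then a.acc else "y"]
28. n11.idx = 5  [S.acc - 15]
29. n11.sig = 15  [S.acc - 5]
30. n5.key = "xyz"  ["x" ++ B₁.key]
31. n0.acc = 25  [A.idx + 29]
32. n0.ok = false  [A.idx > -4]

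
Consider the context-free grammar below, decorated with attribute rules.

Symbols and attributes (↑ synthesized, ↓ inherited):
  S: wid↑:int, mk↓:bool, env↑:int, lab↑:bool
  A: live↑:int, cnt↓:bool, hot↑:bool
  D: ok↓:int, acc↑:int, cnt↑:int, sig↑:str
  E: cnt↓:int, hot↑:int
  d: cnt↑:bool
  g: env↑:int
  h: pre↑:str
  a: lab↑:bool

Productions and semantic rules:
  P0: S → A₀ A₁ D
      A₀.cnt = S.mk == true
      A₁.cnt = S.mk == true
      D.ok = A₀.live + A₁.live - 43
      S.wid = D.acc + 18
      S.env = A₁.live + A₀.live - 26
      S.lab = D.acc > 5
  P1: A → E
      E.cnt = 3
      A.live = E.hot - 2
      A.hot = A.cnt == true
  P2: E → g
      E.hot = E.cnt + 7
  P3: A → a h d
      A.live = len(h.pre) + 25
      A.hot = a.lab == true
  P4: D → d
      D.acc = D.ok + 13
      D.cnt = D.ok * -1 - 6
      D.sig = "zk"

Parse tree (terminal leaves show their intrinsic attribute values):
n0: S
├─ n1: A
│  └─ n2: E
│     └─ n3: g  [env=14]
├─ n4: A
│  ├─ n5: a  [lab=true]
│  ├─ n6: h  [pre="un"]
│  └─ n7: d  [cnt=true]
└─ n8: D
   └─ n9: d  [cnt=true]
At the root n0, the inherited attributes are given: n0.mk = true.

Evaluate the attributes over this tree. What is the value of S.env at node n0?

9

1. n0.mk = true  [given at root]
2. n1.cnt = true  [S.mk == true]
3. n2.cnt = 3  [3]
4. n3.env = 14  [terminal]
5. n2.hot = 10  [E.cnt + 7]
6. n1.live = 8  [E.hot - 2]
7. n1.hot = true  [A.cnt == true]
8. n4.cnt = true  [S.mk == true]
9. n5.lab = true  [terminal]
10. n6.pre = "un"  [terminal]
11. n7.cnt = true  [terminal]
12. n4.live = 27  [len(h.pre) + 25]
13. n4.hot = true  [a.lab == true]
14. n8.ok = -8  [A₀.live + A₁.live - 43]
15. n9.cnt = true  [terminal]
16. n8.acc = 5  [D.ok + 13]
17. n8.cnt = 2  [D.ok * -1 - 6]
18. n8.sig = "zk"  ["zk"]
19. n0.wid = 23  [D.acc + 18]
20. n0.env = 9  [A₁.live + A₀.live - 26]
21. n0.lab = false  [D.acc > 5]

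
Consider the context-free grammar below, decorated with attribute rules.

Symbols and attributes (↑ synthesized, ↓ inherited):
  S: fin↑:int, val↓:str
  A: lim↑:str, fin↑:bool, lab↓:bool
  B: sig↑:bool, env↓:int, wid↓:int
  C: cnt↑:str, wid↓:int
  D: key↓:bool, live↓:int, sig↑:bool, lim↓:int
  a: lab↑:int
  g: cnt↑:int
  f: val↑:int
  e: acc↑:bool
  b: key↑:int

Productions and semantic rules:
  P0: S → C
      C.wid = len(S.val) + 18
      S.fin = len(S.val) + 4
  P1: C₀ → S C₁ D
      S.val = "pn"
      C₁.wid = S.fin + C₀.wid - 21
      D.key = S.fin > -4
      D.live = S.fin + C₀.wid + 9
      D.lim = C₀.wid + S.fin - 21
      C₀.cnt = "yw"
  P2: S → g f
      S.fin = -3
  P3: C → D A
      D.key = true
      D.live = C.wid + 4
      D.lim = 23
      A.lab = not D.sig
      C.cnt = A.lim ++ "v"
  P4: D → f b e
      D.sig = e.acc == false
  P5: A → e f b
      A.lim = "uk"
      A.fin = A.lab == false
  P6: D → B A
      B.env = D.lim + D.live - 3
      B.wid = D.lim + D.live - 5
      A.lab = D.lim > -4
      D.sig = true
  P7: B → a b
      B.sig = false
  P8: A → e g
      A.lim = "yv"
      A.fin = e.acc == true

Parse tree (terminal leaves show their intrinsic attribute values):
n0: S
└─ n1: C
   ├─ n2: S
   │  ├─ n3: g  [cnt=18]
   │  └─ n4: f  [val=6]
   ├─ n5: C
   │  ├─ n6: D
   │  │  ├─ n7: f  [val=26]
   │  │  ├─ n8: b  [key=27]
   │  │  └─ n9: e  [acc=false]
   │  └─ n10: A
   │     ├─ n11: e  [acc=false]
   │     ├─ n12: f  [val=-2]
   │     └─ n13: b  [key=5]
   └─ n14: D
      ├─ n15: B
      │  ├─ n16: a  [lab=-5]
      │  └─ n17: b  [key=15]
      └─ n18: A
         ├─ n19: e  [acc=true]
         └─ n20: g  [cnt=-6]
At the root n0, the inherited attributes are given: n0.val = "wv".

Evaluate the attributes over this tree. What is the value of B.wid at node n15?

1. n0.val = "wv"  [given at root]
2. n1.wid = 20  [len(S.val) + 18]
3. n2.val = "pn"  ["pn"]
4. n3.cnt = 18  [terminal]
5. n4.val = 6  [terminal]
6. n2.fin = -3  [-3]
7. n5.wid = -4  [S.fin + C₀.wid - 21]
8. n6.key = true  [true]
9. n6.live = 0  [C.wid + 4]
10. n6.lim = 23  [23]
11. n7.val = 26  [terminal]
12. n8.key = 27  [terminal]
13. n9.acc = false  [terminal]
14. n6.sig = true  [e.acc == false]
15. n10.lab = false  [not D.sig]
16. n11.acc = false  [terminal]
17. n12.val = -2  [terminal]
18. n13.key = 5  [terminal]
19. n10.lim = "uk"  ["uk"]
20. n10.fin = true  [A.lab == false]
21. n5.cnt = "ukv"  [A.lim ++ "v"]
22. n14.key = true  [S.fin > -4]
23. n14.live = 26  [S.fin + C₀.wid + 9]
24. n14.lim = -4  [C₀.wid + S.fin - 21]
25. n15.env = 19  [D.lim + D.live - 3]
26. n15.wid = 17  [D.lim + D.live - 5]
27. n16.lab = -5  [terminal]
28. n17.key = 15  [terminal]
29. n15.sig = false  [false]
30. n18.lab = false  [D.lim > -4]
31. n19.acc = true  [terminal]
32. n20.cnt = -6  [terminal]
33. n18.lim = "yv"  ["yv"]
34. n18.fin = true  [e.acc == true]
35. n14.sig = true  [true]
36. n1.cnt = "yw"  ["yw"]
37. n0.fin = 6  [len(S.val) + 4]

17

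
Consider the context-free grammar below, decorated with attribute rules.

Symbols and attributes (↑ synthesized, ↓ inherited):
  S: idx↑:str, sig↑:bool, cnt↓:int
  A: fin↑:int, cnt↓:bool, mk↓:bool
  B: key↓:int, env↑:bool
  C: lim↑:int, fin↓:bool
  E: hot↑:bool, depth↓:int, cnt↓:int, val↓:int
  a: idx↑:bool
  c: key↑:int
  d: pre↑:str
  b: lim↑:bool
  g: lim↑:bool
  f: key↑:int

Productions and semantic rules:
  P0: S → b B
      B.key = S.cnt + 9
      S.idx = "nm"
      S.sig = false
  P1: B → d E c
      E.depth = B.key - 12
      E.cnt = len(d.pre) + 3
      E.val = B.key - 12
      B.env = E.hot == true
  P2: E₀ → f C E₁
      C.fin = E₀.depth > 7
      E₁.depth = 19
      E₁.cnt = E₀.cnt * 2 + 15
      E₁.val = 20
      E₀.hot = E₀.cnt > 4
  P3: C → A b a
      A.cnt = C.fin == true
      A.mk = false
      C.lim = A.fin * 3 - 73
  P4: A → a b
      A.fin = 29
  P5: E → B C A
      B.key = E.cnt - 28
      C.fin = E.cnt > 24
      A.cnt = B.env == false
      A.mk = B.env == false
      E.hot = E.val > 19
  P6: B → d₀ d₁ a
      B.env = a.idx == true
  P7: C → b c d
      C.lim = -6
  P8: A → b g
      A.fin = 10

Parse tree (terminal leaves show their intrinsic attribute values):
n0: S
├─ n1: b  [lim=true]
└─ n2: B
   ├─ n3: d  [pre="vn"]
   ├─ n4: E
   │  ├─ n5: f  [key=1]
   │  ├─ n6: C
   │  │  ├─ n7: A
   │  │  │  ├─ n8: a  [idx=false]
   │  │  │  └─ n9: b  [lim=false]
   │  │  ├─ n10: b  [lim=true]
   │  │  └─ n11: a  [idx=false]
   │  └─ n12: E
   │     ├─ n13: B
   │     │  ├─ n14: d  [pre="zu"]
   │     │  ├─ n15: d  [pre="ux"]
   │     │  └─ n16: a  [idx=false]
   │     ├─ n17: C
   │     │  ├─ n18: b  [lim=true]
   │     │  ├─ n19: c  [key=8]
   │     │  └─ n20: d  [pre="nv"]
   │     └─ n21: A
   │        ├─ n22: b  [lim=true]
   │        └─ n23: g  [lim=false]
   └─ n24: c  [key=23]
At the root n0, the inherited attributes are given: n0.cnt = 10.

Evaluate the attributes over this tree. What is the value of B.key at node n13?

1. n0.cnt = 10  [given at root]
2. n1.lim = true  [terminal]
3. n2.key = 19  [S.cnt + 9]
4. n3.pre = "vn"  [terminal]
5. n4.depth = 7  [B.key - 12]
6. n4.cnt = 5  [len(d.pre) + 3]
7. n4.val = 7  [B.key - 12]
8. n5.key = 1  [terminal]
9. n6.fin = false  [E₀.depth > 7]
10. n7.cnt = false  [C.fin == true]
11. n7.mk = false  [false]
12. n8.idx = false  [terminal]
13. n9.lim = false  [terminal]
14. n7.fin = 29  [29]
15. n10.lim = true  [terminal]
16. n11.idx = false  [terminal]
17. n6.lim = 14  [A.fin * 3 - 73]
18. n12.depth = 19  [19]
19. n12.cnt = 25  [E₀.cnt * 2 + 15]
20. n12.val = 20  [20]
21. n13.key = -3  [E.cnt - 28]
22. n14.pre = "zu"  [terminal]
23. n15.pre = "ux"  [terminal]
24. n16.idx = false  [terminal]
25. n13.env = false  [a.idx == true]
26. n17.fin = true  [E.cnt > 24]
27. n18.lim = true  [terminal]
28. n19.key = 8  [terminal]
29. n20.pre = "nv"  [terminal]
30. n17.lim = -6  [-6]
31. n21.cnt = true  [B.env == false]
32. n21.mk = true  [B.env == false]
33. n22.lim = true  [terminal]
34. n23.lim = false  [terminal]
35. n21.fin = 10  [10]
36. n12.hot = true  [E.val > 19]
37. n4.hot = true  [E₀.cnt > 4]
38. n24.key = 23  [terminal]
39. n2.env = true  [E.hot == true]
40. n0.idx = "nm"  ["nm"]
41. n0.sig = false  [false]

-3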